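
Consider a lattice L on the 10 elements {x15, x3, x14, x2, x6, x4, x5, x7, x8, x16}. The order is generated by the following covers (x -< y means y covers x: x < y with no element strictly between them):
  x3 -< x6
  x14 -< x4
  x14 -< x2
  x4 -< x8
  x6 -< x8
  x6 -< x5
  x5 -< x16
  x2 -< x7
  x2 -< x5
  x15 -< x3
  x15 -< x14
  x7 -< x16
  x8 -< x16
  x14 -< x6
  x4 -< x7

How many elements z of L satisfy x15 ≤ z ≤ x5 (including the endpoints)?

The interval [x15, x5] = {x14, x15, x2, x3, x5, x6}, which has 6 elements.

6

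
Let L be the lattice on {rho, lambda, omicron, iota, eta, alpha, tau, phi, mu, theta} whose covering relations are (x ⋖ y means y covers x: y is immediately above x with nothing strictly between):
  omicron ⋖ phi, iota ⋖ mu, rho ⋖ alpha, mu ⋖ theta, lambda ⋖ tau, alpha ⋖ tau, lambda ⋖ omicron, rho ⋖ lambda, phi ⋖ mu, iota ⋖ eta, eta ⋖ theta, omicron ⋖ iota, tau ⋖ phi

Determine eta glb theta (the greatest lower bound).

eta

Common lower bounds of {eta, theta}: eta, iota, lambda, omicron, rho.
The greatest among these is eta.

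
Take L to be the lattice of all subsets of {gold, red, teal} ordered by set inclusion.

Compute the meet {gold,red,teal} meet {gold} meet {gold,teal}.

{gold}

Under ⊆, meet is intersection: {gold,red,teal} ∩ {gold} ∩ {gold,teal} = {gold}.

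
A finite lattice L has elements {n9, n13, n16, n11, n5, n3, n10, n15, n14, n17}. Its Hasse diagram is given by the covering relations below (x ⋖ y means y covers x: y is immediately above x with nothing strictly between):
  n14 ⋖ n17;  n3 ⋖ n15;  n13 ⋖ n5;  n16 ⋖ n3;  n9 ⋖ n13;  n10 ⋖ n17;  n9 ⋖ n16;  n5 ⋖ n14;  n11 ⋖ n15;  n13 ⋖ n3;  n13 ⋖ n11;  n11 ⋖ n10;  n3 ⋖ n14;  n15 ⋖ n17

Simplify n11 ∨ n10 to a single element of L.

n10

n11 ∨ n10 = n10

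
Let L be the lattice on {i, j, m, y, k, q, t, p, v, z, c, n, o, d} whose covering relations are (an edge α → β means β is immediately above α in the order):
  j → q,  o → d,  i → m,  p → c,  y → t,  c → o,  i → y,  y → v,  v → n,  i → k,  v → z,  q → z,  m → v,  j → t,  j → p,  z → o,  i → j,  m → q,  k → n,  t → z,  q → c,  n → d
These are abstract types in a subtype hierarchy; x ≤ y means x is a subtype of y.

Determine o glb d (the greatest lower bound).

o

Common lower bounds of {o, d}: c, i, j, m, o, p, q, t, v, y, z.
The greatest among these is o.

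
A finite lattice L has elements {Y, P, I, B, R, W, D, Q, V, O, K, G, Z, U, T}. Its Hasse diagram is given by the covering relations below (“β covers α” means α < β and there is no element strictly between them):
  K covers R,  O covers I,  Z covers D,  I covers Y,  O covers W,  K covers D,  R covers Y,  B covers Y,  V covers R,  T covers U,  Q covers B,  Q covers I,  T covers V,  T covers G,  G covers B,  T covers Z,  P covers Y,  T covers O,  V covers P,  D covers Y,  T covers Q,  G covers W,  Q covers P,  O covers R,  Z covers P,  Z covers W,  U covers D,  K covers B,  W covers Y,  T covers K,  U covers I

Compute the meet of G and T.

Common lower bounds of {G, T}: B, G, W, Y.
The greatest among these is G.

G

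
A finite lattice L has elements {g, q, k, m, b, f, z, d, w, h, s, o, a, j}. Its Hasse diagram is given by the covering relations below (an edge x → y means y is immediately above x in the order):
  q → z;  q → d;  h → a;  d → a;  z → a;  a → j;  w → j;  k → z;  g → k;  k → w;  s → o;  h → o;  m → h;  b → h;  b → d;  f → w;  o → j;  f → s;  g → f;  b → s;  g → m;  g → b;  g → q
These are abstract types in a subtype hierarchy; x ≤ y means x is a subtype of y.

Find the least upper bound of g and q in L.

Common upper bounds of {g, q}: a, d, j, q, z.
The least among these is q.

q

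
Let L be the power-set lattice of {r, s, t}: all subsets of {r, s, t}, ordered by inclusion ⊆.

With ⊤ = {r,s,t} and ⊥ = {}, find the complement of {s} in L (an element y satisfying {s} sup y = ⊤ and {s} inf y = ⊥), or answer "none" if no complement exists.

{r,t}

Need y with {s} ∨ y = {r,s,t} and {s} ∧ y = {}.
Checking each element gives: {r,t}.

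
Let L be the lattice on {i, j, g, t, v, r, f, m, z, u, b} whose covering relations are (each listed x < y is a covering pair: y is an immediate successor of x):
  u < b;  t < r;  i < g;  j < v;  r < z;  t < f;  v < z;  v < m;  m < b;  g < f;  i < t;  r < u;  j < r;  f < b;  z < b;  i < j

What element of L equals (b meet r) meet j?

b ∧ r = r
r ∧ j = j

j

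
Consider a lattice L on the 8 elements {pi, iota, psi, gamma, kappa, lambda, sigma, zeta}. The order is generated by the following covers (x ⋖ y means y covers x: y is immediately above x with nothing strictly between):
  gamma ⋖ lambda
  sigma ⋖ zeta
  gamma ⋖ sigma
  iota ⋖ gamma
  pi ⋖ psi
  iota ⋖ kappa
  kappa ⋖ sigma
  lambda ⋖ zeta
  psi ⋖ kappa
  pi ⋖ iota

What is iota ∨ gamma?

Common upper bounds of {iota, gamma}: gamma, lambda, sigma, zeta.
The least among these is gamma.

gamma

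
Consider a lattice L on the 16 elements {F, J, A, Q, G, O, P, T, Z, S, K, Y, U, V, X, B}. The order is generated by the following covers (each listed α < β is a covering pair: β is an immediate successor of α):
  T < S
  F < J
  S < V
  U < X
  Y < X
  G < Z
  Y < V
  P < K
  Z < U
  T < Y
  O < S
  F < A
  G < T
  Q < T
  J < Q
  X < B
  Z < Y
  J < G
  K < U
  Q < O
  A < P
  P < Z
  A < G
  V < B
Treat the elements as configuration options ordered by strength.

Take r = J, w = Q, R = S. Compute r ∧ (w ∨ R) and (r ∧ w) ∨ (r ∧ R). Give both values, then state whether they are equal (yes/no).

w ∨ R = S, so r ∧ (w ∨ R) = J ∧ S = J.
r ∧ w = J and r ∧ R = J, so (r ∧ w) ∨ (r ∧ R) = J ∨ J = J.
Equal: yes.

J; J; yes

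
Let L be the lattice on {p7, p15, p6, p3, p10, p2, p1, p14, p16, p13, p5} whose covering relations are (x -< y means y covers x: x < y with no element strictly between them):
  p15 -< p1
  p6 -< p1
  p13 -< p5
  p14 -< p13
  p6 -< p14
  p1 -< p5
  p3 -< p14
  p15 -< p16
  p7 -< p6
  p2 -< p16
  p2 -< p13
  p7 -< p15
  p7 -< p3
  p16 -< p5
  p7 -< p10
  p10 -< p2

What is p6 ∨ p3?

Common upper bounds of {p6, p3}: p13, p14, p5.
The least among these is p14.

p14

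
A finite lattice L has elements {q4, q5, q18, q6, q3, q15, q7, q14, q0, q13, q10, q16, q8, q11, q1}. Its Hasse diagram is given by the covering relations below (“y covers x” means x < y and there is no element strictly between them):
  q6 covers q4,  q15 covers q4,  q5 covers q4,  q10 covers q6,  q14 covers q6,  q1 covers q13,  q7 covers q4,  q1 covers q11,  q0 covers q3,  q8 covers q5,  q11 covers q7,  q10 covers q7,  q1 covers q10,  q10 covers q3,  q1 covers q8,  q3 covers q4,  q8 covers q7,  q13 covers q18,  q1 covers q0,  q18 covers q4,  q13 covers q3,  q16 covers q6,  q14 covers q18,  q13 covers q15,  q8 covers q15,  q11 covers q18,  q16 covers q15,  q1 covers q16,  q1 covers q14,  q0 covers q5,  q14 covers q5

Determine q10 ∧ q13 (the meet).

Common lower bounds of {q10, q13}: q3, q4.
The greatest among these is q3.

q3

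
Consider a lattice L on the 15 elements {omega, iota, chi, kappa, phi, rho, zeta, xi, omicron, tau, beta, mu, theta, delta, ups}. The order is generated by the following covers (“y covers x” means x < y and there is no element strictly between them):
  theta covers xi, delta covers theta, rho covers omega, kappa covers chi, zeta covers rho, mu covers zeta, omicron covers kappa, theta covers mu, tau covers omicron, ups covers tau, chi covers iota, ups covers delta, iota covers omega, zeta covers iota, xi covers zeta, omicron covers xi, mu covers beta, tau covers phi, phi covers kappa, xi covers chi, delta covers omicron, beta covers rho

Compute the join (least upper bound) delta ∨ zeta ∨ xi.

Common upper bounds of {delta, zeta, xi}: delta, ups.
The least among these is delta.

delta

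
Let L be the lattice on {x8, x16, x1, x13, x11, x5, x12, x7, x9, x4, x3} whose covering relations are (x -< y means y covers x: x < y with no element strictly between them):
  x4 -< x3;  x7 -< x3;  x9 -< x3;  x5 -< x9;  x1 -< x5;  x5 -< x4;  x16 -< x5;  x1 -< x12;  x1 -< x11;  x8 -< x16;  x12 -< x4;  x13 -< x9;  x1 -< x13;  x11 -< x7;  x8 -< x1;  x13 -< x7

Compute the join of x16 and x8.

Common upper bounds of {x16, x8}: x16, x3, x4, x5, x9.
The least among these is x16.

x16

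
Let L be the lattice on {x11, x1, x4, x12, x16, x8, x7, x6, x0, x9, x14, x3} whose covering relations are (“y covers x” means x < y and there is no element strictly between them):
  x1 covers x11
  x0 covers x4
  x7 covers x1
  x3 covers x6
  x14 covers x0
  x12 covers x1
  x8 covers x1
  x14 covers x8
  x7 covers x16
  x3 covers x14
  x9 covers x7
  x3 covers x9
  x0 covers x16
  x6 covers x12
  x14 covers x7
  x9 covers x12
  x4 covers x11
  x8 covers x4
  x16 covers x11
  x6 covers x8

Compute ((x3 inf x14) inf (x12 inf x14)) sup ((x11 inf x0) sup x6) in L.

x3 ∧ x14 = x14
x12 ∧ x14 = x1
x14 ∧ x1 = x1
x11 ∧ x0 = x11
x11 ∨ x6 = x6
x1 ∨ x6 = x6

x6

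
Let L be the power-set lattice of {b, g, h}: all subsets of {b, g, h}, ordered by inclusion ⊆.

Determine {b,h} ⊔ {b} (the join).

{b,h}

Under ⊆, join is union: {b,h} ∪ {b} = {b,h}.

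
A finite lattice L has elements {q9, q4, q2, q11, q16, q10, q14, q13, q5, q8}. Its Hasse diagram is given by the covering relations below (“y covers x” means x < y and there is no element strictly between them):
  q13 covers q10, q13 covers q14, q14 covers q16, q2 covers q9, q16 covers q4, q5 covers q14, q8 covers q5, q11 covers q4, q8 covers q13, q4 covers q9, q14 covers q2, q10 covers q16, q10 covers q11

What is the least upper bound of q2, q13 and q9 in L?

q13

Common upper bounds of {q2, q13, q9}: q13, q8.
The least among these is q13.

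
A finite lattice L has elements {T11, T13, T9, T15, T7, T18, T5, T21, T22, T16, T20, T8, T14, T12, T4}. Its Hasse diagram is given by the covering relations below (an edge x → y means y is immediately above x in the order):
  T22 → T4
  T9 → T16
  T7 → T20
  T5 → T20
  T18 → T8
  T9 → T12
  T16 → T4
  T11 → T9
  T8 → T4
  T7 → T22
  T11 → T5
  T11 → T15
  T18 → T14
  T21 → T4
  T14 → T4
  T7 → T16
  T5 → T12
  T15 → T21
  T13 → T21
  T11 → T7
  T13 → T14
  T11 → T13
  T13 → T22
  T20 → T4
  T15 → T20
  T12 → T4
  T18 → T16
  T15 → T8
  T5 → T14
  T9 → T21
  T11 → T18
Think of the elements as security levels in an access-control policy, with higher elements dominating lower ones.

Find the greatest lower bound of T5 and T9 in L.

Common lower bounds of {T5, T9}: T11.
The greatest among these is T11.

T11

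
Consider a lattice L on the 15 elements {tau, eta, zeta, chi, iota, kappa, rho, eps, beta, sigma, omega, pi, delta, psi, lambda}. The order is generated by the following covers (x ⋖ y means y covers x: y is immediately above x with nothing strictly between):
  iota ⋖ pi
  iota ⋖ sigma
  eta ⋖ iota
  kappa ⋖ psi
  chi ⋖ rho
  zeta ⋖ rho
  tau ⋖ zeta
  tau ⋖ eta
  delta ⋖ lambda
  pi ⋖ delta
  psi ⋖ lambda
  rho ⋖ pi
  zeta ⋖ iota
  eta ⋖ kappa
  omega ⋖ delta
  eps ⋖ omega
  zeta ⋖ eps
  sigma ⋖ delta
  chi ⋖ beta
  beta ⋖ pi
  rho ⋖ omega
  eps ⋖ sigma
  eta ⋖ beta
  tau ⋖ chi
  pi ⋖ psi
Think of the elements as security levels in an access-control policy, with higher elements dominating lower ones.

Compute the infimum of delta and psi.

Common lower bounds of {delta, psi}: beta, chi, eta, iota, pi, rho, tau, zeta.
The greatest among these is pi.

pi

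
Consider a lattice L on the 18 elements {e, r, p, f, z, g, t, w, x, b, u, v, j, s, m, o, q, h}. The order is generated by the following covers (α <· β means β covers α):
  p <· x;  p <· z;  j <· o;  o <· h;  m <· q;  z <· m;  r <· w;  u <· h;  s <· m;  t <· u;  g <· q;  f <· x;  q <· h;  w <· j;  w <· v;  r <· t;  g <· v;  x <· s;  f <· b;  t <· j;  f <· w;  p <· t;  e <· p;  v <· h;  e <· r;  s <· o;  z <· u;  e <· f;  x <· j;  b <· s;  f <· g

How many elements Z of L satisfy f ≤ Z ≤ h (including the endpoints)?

The interval [f, h] = {b, f, g, h, j, m, o, q, s, v, w, x}, which has 12 elements.

12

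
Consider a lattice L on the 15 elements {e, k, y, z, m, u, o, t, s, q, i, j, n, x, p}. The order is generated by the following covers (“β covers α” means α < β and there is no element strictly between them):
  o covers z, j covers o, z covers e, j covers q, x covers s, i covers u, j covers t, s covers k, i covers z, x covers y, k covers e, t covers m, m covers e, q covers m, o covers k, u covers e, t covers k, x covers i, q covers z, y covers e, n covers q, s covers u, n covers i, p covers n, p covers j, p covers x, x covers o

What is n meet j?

q

Common lower bounds of {n, j}: e, m, q, z.
The greatest among these is q.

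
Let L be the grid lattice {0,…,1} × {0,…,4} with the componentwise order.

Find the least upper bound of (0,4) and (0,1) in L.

(0,4)

Common upper bounds of {(0,4), (0,1)}: (0,4), (1,4).
The least among these is (0,4).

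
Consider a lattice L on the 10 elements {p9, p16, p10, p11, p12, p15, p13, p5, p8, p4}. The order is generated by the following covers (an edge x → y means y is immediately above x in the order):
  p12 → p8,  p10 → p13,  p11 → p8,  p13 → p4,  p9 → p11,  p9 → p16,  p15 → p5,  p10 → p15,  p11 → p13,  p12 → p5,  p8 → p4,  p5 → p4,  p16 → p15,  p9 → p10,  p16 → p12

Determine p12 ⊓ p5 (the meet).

p12

Common lower bounds of {p12, p5}: p12, p16, p9.
The greatest among these is p12.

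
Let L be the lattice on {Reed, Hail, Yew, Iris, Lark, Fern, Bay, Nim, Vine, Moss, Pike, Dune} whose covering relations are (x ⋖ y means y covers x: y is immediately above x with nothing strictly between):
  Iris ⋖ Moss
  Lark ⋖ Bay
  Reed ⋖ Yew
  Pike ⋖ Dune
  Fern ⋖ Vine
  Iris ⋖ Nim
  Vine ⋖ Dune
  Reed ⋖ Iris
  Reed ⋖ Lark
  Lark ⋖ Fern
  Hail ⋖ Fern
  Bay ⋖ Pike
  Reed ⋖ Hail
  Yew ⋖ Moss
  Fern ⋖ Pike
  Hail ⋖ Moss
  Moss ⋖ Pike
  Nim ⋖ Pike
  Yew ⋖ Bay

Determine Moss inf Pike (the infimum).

Moss

Common lower bounds of {Moss, Pike}: Hail, Iris, Moss, Reed, Yew.
The greatest among these is Moss.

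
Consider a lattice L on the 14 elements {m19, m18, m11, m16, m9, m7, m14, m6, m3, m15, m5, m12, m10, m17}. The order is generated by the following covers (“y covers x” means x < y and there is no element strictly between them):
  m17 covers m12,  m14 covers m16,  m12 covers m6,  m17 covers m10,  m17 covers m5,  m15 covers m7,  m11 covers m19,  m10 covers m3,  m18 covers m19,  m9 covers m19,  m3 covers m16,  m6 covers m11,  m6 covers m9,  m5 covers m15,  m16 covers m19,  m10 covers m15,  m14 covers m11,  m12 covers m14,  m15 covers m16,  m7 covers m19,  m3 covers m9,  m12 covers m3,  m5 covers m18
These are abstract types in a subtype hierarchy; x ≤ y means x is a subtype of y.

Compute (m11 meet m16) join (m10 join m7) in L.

m11 ∧ m16 = m19
m10 ∨ m7 = m10
m19 ∨ m10 = m10

m10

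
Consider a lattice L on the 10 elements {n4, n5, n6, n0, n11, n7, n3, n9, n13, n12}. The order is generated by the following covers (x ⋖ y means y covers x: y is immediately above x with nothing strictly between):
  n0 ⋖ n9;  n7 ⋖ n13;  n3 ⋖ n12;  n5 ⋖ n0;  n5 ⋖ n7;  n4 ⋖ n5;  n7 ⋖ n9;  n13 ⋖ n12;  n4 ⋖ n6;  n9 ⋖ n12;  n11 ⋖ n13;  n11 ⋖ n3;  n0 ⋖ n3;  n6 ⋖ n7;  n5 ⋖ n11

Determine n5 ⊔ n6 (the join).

n7

Common upper bounds of {n5, n6}: n12, n13, n7, n9.
The least among these is n7.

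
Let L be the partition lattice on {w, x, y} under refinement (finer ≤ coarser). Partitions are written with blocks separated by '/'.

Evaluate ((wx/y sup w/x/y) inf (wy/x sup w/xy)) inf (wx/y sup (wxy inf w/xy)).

wx/y

wx/y ∨ w/x/y = wx/y
wy/x ∨ w/xy = wxy
wx/y ∧ wxy = wx/y
wxy ∧ w/xy = w/xy
wx/y ∨ w/xy = wxy
wx/y ∧ wxy = wx/y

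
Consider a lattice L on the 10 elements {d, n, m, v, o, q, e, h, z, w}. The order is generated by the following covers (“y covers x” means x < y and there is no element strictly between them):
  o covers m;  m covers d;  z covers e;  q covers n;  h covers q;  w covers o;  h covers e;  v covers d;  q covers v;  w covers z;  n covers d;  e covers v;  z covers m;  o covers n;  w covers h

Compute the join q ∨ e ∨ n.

Common upper bounds of {q, e, n}: h, w.
The least among these is h.

h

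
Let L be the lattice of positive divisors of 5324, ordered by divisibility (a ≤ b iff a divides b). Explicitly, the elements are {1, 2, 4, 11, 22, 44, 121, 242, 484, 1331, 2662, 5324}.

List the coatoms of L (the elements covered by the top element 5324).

The coatoms are exactly the elements covered by 5324: 2662, 484.

2662, 484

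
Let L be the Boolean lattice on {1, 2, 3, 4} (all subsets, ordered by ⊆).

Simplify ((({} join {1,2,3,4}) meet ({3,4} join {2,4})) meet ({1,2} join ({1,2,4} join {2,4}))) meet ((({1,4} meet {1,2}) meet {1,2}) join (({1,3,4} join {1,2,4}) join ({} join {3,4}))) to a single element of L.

{2,4}

{} ∨ {1,2,3,4} = {1,2,3,4}
{3,4} ∨ {2,4} = {2,3,4}
{1,2,3,4} ∧ {2,3,4} = {2,3,4}
{1,2,4} ∨ {2,4} = {1,2,4}
{1,2} ∨ {1,2,4} = {1,2,4}
{2,3,4} ∧ {1,2,4} = {2,4}
{1,4} ∧ {1,2} = {1}
{1} ∧ {1,2} = {1}
{1,3,4} ∨ {1,2,4} = {1,2,3,4}
{} ∨ {3,4} = {3,4}
{1,2,3,4} ∨ {3,4} = {1,2,3,4}
{1} ∨ {1,2,3,4} = {1,2,3,4}
{2,4} ∧ {1,2,3,4} = {2,4}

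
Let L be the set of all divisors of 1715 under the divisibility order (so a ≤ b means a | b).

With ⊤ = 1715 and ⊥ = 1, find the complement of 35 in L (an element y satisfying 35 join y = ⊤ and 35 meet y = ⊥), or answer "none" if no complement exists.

none

For every candidate y, either 35 ∨ y ≠ 1715 or 35 ∧ y ≠ 1; no complement exists.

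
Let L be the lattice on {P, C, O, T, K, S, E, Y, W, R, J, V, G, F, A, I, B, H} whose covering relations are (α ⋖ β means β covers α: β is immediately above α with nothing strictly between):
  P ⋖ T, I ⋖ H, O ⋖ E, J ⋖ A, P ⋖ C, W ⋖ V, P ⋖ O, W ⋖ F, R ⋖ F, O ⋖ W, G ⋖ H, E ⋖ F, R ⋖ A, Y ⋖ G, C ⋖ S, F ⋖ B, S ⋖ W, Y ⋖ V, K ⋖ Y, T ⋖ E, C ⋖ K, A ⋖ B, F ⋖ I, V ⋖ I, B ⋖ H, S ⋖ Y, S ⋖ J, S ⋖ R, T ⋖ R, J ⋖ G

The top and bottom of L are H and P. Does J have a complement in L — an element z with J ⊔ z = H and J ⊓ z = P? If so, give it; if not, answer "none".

For every candidate z, either J ∨ z ≠ H or J ∧ z ≠ P; no complement exists.

none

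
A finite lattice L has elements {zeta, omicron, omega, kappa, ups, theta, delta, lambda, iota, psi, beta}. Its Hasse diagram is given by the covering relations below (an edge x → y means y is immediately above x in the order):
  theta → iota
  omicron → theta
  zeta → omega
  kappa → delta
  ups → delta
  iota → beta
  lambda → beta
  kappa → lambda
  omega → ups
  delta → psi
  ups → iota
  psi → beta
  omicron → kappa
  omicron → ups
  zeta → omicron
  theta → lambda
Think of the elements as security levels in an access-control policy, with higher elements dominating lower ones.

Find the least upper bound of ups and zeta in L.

ups

Common upper bounds of {ups, zeta}: beta, delta, iota, psi, ups.
The least among these is ups.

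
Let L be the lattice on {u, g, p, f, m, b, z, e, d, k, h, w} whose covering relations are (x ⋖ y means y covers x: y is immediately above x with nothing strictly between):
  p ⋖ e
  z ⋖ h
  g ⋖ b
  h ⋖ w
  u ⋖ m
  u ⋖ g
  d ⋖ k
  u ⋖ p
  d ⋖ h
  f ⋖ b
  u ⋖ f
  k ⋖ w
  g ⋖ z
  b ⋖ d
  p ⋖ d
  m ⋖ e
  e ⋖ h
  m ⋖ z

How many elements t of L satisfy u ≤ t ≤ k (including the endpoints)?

7

The interval [u, k] = {b, d, f, g, k, p, u}, which has 7 elements.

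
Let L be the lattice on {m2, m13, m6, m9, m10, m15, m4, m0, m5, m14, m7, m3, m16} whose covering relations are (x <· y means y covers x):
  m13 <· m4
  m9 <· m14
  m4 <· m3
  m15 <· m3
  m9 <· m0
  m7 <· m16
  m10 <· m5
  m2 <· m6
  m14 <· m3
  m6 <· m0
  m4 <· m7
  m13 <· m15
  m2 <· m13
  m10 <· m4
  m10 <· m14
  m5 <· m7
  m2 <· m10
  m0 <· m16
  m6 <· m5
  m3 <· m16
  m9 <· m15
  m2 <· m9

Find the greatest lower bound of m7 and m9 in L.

Common lower bounds of {m7, m9}: m2.
The greatest among these is m2.

m2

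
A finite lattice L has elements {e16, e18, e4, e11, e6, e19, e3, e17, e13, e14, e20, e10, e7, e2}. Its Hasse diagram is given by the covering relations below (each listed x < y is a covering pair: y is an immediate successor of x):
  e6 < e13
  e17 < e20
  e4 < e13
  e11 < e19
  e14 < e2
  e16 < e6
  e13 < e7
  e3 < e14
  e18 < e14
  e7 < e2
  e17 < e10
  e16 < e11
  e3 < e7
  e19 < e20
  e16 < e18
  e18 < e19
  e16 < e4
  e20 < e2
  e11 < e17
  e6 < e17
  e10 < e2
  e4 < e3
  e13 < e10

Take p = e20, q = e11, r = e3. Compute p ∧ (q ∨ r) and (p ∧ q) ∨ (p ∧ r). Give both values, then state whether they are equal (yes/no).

q ∨ r = e2, so p ∧ (q ∨ r) = e20 ∧ e2 = e20.
p ∧ q = e11 and p ∧ r = e16, so (p ∧ q) ∨ (p ∧ r) = e11 ∨ e16 = e11.
Equal: no.

e20; e11; no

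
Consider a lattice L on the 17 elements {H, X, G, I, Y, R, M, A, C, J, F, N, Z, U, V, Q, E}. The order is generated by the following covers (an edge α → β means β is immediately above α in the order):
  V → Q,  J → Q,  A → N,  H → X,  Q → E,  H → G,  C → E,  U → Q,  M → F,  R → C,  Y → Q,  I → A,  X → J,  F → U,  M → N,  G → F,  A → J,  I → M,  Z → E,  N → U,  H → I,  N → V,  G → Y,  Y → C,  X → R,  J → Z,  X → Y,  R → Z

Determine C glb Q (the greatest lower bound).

Common lower bounds of {C, Q}: G, H, X, Y.
The greatest among these is Y.

Y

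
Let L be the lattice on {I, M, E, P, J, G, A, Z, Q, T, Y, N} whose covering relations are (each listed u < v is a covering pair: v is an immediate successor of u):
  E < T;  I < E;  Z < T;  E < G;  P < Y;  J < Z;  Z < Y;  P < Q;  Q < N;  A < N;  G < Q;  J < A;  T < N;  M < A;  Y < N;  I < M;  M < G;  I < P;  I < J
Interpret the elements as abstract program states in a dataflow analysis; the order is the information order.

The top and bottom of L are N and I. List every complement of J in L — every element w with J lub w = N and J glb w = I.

G, Q

Need w with J ∨ w = N and J ∧ w = I.
Checking each element gives: G, Q.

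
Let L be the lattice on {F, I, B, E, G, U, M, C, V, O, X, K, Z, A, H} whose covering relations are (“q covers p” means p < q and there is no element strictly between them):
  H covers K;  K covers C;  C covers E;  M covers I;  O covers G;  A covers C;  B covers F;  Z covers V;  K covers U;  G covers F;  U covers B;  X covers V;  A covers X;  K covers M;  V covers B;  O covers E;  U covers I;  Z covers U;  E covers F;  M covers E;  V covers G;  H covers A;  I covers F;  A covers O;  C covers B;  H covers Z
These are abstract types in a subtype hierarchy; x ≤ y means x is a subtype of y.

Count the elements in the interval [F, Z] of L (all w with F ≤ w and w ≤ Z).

The interval [F, Z] = {B, F, G, I, U, V, Z}, which has 7 elements.

7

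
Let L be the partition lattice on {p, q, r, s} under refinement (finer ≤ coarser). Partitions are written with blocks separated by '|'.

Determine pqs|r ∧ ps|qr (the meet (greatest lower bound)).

The meet (common refinement) of pqs|r and ps|qr intersects blocks pairwise, giving ps|q|r.

ps|q|r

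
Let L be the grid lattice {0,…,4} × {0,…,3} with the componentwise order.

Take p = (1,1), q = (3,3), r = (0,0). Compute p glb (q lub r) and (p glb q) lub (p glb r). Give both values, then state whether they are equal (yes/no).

q lub r = (3,3), so p glb (q lub r) = (1,1) glb (3,3) = (1,1).
p glb q = (1,1) and p glb r = (0,0), so (p glb q) lub (p glb r) = (1,1) lub (0,0) = (1,1).
Equal: yes.

(1,1); (1,1); yes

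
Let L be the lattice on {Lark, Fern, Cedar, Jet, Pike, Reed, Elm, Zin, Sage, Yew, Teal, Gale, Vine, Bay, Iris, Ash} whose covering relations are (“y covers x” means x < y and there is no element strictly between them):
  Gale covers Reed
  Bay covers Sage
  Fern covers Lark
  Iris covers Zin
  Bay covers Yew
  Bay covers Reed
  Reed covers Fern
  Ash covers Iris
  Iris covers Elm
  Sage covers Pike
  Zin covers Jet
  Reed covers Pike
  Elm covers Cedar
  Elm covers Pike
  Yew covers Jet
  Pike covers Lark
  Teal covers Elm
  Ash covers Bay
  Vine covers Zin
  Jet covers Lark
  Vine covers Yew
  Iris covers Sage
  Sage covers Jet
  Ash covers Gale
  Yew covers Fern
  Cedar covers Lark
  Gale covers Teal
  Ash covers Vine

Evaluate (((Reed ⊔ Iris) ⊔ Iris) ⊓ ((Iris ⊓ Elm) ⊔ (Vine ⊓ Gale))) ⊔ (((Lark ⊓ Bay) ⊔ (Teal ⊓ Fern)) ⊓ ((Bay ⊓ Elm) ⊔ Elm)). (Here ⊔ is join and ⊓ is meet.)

Gale

Reed ∨ Iris = Ash
Ash ∨ Iris = Ash
Iris ∧ Elm = Elm
Vine ∧ Gale = Fern
Elm ∨ Fern = Gale
Ash ∧ Gale = Gale
Lark ∧ Bay = Lark
Teal ∧ Fern = Lark
Lark ∨ Lark = Lark
Bay ∧ Elm = Pike
Pike ∨ Elm = Elm
Lark ∧ Elm = Lark
Gale ∨ Lark = Gale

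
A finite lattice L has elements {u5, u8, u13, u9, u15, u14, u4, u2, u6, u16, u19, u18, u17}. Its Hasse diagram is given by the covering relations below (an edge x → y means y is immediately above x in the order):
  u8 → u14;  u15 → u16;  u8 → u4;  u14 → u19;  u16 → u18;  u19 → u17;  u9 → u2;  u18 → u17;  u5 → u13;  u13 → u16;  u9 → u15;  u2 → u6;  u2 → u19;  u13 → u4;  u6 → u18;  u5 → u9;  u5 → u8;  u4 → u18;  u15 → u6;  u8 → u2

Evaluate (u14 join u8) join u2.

u19

u14 ∨ u8 = u14
u14 ∨ u2 = u19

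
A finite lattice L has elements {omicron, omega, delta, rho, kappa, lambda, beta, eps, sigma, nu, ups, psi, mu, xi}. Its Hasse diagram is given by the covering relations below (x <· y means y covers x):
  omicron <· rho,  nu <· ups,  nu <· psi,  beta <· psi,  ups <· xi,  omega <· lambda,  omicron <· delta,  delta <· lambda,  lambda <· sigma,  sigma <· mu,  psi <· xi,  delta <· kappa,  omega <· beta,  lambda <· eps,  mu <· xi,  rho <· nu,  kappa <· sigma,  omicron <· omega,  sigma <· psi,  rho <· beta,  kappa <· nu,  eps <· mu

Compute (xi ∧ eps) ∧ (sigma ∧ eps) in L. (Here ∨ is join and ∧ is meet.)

xi ∧ eps = eps
sigma ∧ eps = lambda
eps ∧ lambda = lambda

lambda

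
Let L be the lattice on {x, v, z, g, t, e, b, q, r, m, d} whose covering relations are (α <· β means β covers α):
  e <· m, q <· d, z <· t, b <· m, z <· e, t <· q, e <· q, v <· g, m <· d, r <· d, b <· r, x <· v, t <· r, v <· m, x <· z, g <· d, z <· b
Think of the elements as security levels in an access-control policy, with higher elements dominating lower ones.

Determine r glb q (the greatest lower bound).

t

Common lower bounds of {r, q}: t, x, z.
The greatest among these is t.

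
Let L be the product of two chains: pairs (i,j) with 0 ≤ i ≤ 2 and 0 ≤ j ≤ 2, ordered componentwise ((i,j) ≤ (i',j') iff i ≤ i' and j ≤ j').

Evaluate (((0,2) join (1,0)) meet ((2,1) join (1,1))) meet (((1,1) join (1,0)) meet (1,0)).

(0,2) ∨ (1,0) = (1,2)
(2,1) ∨ (1,1) = (2,1)
(1,2) ∧ (2,1) = (1,1)
(1,1) ∨ (1,0) = (1,1)
(1,1) ∧ (1,0) = (1,0)
(1,1) ∧ (1,0) = (1,0)

(1,0)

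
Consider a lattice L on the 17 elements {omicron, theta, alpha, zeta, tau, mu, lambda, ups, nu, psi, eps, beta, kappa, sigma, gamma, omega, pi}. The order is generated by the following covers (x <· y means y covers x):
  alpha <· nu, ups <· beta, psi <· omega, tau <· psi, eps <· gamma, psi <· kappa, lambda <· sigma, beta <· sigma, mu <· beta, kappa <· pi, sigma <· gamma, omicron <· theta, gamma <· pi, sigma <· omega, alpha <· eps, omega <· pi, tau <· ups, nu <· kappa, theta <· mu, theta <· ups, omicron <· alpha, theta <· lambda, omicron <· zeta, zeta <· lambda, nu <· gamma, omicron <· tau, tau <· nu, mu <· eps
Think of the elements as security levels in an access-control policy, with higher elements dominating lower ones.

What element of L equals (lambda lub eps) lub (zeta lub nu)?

gamma

lambda ∨ eps = gamma
zeta ∨ nu = gamma
gamma ∨ gamma = gamma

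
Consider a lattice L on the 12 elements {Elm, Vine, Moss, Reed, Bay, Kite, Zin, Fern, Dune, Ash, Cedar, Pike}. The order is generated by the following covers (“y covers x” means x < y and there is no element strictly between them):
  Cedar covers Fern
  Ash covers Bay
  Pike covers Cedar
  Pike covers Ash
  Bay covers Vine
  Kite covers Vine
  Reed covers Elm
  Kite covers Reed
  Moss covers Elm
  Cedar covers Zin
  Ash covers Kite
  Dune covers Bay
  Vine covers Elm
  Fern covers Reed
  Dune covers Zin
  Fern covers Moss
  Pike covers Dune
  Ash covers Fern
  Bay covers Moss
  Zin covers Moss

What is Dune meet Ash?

Common lower bounds of {Dune, Ash}: Bay, Elm, Moss, Vine.
The greatest among these is Bay.

Bay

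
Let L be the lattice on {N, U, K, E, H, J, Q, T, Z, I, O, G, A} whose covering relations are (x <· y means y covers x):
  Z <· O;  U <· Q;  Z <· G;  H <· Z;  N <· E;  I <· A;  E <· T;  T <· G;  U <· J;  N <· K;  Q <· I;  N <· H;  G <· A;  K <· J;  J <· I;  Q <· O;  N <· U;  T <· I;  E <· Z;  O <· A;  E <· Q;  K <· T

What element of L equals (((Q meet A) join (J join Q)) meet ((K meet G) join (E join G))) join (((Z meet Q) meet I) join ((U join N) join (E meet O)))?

Q ∧ A = Q
J ∨ Q = I
Q ∨ I = I
K ∧ G = K
E ∨ G = G
K ∨ G = G
I ∧ G = T
Z ∧ Q = E
E ∧ I = E
U ∨ N = U
E ∧ O = E
U ∨ E = Q
E ∨ Q = Q
T ∨ Q = I

I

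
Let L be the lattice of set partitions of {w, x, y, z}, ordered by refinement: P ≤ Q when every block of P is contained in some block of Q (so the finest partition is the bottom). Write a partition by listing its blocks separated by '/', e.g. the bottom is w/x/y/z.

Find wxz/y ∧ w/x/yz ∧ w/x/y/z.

w/x/y/z

The meet (common refinement) of wxz/y, w/x/yz, w/x/y/z intersects blocks pairwise, giving w/x/y/z.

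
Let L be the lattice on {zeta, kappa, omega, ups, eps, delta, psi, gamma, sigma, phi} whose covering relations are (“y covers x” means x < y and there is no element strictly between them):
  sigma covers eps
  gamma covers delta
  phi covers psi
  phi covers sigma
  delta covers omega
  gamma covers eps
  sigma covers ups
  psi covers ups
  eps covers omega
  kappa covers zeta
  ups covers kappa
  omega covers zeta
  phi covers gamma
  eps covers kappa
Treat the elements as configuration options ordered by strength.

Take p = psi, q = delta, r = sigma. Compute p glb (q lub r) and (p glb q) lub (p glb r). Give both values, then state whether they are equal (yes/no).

psi; ups; no

q lub r = phi, so p glb (q lub r) = psi glb phi = psi.
p glb q = zeta and p glb r = ups, so (p glb q) lub (p glb r) = zeta lub ups = ups.
Equal: no.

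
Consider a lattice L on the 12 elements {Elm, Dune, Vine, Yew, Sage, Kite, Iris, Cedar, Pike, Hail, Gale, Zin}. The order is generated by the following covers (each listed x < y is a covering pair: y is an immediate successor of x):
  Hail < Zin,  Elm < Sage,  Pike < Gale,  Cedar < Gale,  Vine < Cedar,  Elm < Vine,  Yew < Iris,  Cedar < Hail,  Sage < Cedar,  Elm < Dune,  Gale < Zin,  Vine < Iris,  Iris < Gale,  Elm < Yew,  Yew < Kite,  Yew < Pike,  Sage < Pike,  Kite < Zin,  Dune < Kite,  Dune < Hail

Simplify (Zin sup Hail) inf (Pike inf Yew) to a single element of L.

Yew

Zin ∨ Hail = Zin
Pike ∧ Yew = Yew
Zin ∧ Yew = Yew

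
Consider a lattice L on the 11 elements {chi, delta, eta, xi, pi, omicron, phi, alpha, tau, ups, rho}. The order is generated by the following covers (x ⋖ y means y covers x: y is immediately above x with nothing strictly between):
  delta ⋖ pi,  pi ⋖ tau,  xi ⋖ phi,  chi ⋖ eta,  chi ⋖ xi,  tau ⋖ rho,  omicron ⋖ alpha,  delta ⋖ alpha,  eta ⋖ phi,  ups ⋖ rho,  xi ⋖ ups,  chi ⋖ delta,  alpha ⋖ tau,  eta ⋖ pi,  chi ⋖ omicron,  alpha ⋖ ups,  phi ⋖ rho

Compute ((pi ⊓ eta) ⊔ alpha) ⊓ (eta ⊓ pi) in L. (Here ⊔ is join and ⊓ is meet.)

pi ∧ eta = eta
eta ∨ alpha = tau
eta ∧ pi = eta
tau ∧ eta = eta

eta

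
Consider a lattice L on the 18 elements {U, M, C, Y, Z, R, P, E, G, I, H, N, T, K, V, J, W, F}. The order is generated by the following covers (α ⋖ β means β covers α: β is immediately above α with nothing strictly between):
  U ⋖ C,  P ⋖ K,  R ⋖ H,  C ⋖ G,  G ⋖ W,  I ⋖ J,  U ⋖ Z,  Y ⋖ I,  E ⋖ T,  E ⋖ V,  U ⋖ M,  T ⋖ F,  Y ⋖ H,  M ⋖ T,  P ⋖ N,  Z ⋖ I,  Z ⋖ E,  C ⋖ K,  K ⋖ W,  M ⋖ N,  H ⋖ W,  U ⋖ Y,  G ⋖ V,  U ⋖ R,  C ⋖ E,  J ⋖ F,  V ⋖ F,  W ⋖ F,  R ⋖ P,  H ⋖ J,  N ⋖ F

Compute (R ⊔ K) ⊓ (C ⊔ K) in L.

R ∨ K = K
C ∨ K = K
K ∧ K = K

K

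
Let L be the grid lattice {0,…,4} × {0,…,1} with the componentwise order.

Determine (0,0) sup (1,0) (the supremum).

(1,0)

In a product of chains, the join is componentwise max, giving (1,0).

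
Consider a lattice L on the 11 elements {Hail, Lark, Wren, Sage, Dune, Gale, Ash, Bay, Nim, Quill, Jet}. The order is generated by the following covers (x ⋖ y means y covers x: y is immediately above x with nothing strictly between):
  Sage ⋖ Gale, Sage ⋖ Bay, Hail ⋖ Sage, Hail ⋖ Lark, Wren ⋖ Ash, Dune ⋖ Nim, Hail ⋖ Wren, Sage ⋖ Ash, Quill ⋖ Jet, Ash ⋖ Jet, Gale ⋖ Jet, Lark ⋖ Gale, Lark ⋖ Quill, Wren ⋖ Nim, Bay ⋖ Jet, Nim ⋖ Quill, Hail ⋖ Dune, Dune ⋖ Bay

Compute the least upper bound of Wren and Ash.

Common upper bounds of {Wren, Ash}: Ash, Jet.
The least among these is Ash.

Ash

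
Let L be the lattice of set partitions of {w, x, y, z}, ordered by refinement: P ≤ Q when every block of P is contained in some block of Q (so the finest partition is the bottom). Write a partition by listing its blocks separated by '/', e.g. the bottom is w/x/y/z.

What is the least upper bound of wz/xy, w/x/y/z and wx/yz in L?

The join of wz/xy, w/x/y/z, wx/yz merges any blocks that overlap across the partitions, giving wxyz.

wxyz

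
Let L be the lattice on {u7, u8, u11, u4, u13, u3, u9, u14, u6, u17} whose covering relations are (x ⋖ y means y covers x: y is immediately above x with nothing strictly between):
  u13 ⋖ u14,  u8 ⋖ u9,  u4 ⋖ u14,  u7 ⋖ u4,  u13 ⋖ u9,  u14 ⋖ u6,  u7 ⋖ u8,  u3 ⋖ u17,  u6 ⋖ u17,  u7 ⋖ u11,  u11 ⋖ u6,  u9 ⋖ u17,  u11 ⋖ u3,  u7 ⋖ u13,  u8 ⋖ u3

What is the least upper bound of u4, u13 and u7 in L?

u14

Common upper bounds of {u4, u13, u7}: u14, u17, u6.
The least among these is u14.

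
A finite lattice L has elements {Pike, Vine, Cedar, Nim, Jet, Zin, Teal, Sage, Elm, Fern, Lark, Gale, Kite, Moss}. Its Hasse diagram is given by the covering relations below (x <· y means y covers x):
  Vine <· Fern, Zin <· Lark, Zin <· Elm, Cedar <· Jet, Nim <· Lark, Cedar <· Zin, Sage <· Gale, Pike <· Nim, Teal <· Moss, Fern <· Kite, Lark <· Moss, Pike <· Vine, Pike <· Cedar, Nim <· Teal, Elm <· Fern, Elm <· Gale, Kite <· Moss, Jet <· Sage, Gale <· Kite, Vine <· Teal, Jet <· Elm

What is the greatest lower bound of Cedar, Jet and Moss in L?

Common lower bounds of {Cedar, Jet, Moss}: Cedar, Pike.
The greatest among these is Cedar.

Cedar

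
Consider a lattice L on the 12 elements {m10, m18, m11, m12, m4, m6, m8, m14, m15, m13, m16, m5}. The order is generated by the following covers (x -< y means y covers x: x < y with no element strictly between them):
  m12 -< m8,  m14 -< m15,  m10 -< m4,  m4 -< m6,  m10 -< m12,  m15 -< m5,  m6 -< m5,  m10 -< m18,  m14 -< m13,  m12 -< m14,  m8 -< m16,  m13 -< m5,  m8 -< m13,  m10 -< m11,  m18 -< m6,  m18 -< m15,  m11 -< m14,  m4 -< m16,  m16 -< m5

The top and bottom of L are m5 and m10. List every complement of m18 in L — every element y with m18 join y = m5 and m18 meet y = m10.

m13, m16, m8

Need y with m18 ∨ y = m5 and m18 ∧ y = m10.
Checking each element gives: m13, m16, m8.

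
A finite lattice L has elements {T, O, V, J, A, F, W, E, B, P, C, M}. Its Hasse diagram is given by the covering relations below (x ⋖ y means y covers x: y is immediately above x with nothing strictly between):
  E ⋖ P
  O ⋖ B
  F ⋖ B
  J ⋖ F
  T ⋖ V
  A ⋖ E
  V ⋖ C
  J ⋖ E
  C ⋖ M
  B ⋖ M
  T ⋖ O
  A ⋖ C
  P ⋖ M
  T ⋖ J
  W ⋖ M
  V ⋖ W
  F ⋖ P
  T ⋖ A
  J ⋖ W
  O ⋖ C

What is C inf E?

A

Common lower bounds of {C, E}: A, T.
The greatest among these is A.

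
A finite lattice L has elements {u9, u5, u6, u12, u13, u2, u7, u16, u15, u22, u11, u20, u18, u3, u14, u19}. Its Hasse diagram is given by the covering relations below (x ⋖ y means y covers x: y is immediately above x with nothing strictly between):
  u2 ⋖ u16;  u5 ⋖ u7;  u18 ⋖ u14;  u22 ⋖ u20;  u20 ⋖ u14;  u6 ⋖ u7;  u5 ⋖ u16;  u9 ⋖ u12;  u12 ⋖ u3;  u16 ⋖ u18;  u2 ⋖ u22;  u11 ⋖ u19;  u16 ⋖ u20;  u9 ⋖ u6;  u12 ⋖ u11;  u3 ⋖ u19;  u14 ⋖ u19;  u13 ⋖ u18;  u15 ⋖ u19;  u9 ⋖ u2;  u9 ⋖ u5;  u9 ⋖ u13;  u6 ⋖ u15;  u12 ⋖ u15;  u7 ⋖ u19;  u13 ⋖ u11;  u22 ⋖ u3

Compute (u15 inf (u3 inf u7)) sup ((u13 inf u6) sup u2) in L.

u2

u3 ∧ u7 = u9
u15 ∧ u9 = u9
u13 ∧ u6 = u9
u9 ∨ u2 = u2
u9 ∨ u2 = u2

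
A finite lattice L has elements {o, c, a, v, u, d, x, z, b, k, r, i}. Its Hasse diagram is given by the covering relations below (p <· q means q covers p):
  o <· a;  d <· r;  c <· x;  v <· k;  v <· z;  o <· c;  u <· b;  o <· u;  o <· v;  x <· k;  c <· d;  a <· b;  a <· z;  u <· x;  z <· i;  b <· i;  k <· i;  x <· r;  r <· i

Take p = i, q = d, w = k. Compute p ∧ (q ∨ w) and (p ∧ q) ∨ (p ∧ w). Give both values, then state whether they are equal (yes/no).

q ∨ w = i, so p ∧ (q ∨ w) = i ∧ i = i.
p ∧ q = d and p ∧ w = k, so (p ∧ q) ∨ (p ∧ w) = d ∨ k = i.
Equal: yes.

i; i; yes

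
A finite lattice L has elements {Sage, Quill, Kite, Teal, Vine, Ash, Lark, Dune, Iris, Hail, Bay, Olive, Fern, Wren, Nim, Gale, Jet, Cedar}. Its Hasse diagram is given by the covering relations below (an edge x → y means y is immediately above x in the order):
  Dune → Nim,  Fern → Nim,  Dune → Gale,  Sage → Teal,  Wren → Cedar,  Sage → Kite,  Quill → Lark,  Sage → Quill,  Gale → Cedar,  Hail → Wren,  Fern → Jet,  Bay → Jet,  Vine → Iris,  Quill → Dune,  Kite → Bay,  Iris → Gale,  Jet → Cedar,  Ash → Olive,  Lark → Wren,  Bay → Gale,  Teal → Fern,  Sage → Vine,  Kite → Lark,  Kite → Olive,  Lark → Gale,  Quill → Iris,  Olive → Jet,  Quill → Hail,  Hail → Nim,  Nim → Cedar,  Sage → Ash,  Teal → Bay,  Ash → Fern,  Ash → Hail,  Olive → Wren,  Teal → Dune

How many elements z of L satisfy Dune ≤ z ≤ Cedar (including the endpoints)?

The interval [Dune, Cedar] = {Cedar, Dune, Gale, Nim}, which has 4 elements.

4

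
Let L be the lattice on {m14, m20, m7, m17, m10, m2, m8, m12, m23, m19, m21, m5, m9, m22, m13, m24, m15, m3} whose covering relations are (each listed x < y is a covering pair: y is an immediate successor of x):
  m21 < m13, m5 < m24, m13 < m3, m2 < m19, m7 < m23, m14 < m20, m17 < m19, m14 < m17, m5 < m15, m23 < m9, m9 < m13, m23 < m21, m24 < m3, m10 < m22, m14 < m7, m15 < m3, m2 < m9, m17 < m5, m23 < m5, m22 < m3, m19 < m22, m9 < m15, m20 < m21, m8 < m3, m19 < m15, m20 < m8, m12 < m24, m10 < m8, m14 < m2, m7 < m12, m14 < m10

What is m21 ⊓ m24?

Common lower bounds of {m21, m24}: m14, m23, m7.
The greatest among these is m23.

m23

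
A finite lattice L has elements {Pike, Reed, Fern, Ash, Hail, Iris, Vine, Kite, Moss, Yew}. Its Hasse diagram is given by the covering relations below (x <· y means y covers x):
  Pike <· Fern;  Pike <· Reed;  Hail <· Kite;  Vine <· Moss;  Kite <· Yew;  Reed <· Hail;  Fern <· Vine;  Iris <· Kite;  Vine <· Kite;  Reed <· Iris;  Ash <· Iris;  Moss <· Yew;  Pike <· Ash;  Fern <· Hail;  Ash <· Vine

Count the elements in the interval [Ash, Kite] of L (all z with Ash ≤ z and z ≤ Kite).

4

The interval [Ash, Kite] = {Ash, Iris, Kite, Vine}, which has 4 elements.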